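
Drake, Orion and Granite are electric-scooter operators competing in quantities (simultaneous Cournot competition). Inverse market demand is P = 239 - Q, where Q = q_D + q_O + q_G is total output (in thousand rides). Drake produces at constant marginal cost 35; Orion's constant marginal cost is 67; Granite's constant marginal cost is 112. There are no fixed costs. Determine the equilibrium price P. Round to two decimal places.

113.25

Drake's profit: π_D = (239 - Q)q_D - (35q_D). Setting ∂π_D/∂q_D = 0: 204 - 2q_D - (q_O + q_G) = 0.
Orion's first-order condition: 172 - 2q_O - (q_D + q_G) = 0.
Granite's first-order condition: 127 - 2q_G - (q_D + q_O) = 0.
Adding the 3 conditions: 503 − 2Q − 2Q = 0, i.e. Q = 503/4.
Back-substituting: q_D = (204 − 503/4) = 313/4, q_O = (172 − 503/4) = 185/4, q_G = (127 − 503/4) = 5/4.
Total output Q = 503/4, so price P = 239 - 503/4 = 453/4.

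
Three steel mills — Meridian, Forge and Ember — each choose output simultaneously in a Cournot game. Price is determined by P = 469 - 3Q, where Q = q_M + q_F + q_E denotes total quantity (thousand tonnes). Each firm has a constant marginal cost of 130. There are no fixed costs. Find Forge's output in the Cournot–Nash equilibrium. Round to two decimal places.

A representative firm's profit is π_i = q_i(469 - 3Q) - 130q_i.
First-order condition (treating rivals' output as given): 339 - 6q_i - 3·Σ_{j≠i} q_j = 0.
With identical firms every q_j equals q_i, so Σ_{j≠i} q_j = 2q_i and 339 = 12q_i, giving q_i = 113/4.

28.25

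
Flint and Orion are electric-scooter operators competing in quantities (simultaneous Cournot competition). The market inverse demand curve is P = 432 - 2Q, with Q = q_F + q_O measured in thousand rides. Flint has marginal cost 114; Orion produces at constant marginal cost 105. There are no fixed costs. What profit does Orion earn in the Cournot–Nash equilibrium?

6272

Flint's profit: π_F = (432 - 2Q)q_F - (114q_F). Setting ∂π_F/∂q_F = 0: 318 - 4q_F - 2(q_O) = 0.
Orion's profit: π_O = (432 - 2Q)q_O - (105q_O). Setting ∂π_O/∂q_O = 0: 327 - 4q_O - 2(q_F) = 0.
Rearranging gives the reaction functions q_F = (318 - 2q_O)/4 and q_O = (327 - 2q_F)/4.
Substituting one into the other gives q_F = 103/2 and q_O = 56.
Price P = 432 - 2·(215/2) = 217.
Orion's profit: (217 - 105)·56 = 6272.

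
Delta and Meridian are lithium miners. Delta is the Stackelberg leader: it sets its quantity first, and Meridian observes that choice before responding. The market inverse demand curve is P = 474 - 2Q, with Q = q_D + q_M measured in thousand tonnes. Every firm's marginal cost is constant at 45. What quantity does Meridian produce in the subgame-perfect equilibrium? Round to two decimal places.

Solve by backward induction. Given q_D, the follower Meridian maximises π_M = (474 - 2q_D - 2q_M)q_M - 45q_M.
∂π_M/∂q_M = 429 - 2q_D - 4q_M = 0 gives the reaction function q_M = (429 - 2q_D)/4.
The leader anticipates this reaction. Substituting into P = 474 - 2Q gives P = 519/2 - q_D, so π_D = (519/2 - q_D)q_D - 45q_D.
The leader's first-order condition 429/2 - 2q_D = 0 yields q_D = 429/4.
Then q_M = (429 - 2·(429/4))/4 = 429/8.

53.63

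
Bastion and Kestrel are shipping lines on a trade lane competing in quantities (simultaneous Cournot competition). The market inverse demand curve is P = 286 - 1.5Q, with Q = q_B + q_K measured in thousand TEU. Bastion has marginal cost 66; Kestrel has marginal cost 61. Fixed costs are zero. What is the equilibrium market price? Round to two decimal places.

137.67

Bastion's profit: π_B = (286 - 1.5Q)q_B - (66q_B). Setting ∂π_B/∂q_B = 0: 220 - 3q_B - (3/2)(q_K) = 0.
Kestrel's profit: π_K = (286 - 1.5Q)q_K - (61q_K). Setting ∂π_K/∂q_K = 0: 225 - 3q_K - (3/2)(q_B) = 0.
Best responses: q_B = (220 - (3/2)q_K)/3, q_K = (225 - (3/2)q_B)/3.
Solving the pair: q_B = 430/9, q_K = 460/9.
Total output Q = 890/9, so price P = 286 - (3/2)·(890/9) = 413/3.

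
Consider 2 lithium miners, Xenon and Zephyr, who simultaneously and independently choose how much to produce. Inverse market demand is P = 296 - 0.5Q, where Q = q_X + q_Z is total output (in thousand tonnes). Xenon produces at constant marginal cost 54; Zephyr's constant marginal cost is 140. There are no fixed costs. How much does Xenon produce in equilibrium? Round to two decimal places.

218.67

Xenon's profit: π_X = (296 - 0.5Q)q_X - (54q_X). Setting ∂π_X/∂q_X = 0: 242 - q_X - (1/2)(q_Z) = 0.
Zephyr's profit: π_Z = (296 - 0.5Q)q_Z - (140q_Z). Setting ∂π_Z/∂q_Z = 0: 156 - q_Z - (1/2)(q_X) = 0.
Rearranging gives the reaction functions q_X = (242 - (1/2)q_Z) and q_Z = (156 - (1/2)q_X).
Solving the pair: q_X = 656/3, q_Z = 140/3.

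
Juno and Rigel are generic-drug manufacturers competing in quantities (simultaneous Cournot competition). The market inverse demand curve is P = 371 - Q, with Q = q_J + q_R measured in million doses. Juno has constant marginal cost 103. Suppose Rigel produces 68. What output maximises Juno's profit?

100

With the rival's output fixed at 68, Juno's profit is π_J = (371 - 68 - q_J)q_J - (103q_J) = (303 - q_J)q_J - (103q_J).
∂π_J/∂q_J = 200 - 2q_J = 0, so q_J = 100.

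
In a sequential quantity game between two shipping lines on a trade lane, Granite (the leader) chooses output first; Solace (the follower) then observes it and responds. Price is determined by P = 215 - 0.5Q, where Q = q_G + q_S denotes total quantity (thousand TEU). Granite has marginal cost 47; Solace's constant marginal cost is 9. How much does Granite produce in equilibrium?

The follower Solace best-responds to any q_G: π_S = (215 - 0.5Q)q_S - 9q_S.
Follower FOC: 206 - (1/2)q_G - q_S = 0, so q_S(q_G) = (206 - (1/2)q_G).
The leader anticipates this reaction. Substituting into P = 215 - 0.5Q gives P = 112 - (1/4)q_G, so π_G = (112 - (1/4)q_G)q_G - 47q_G.
Maximising: ∂π_G/∂q_G = 65 - (1/2)q_G = 0, giving q_G = 130.
Then q_S = (206 - (1/2)·130) = 141.

130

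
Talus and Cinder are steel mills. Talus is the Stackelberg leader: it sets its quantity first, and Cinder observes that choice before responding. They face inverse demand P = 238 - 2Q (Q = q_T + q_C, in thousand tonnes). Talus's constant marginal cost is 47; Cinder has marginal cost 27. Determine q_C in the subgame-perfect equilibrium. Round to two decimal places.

Solve by backward induction. Given q_T, the follower Cinder maximises π_C = (238 - 2q_T - 2q_C)q_C - 27q_C.
∂π_C/∂q_C = 211 - 2q_T - 4q_C = 0 gives the reaction function q_C = (211 - 2q_T)/4.
Talus substitutes q_C(q_T) into its own profit: π_T = q_T(238 - 2q_T - (211 - 2q_T)/2) - 47q_T = (265/2 - q_T)q_T - 47q_T.
The leader's first-order condition 171/2 - 2q_T = 0 yields q_T = 171/4.
Then q_C = (211 - 2·(171/4))/4 = 251/8.

31.38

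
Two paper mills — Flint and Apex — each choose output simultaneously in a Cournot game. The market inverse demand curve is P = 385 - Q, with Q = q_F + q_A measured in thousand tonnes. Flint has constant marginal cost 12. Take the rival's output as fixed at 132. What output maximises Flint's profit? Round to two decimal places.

With the rival's output fixed at 132, Flint's profit is π_F = (385 - 132 - q_F)q_F - (12q_F) = (253 - q_F)q_F - (12q_F).
∂π_F/∂q_F = 241 - 2q_F = 0, so q_F = 241/2.

120.50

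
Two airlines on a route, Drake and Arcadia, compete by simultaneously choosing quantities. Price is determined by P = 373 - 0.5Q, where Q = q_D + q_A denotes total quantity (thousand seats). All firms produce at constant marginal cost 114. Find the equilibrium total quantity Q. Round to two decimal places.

345.33

Each firm earns π_i = (373 - 0.5Q)q_i - 114q_i.
First-order condition (treating rivals' output as given): 259 - q_i - (1/2)q_j = 0.
By symmetry each firm produces the same amount; substituting q_j = q_i yields q_i = 259/(3/2) = 518/3.
Total output Q = 518/3 + 518/3 = 1036/3.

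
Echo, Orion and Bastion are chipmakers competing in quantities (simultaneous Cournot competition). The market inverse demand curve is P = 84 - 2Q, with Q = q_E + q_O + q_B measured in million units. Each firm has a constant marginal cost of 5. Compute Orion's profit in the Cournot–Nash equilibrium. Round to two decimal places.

195.03

Each firm earns π_i = (84 - 2Q)q_i - 5q_i.
First-order condition (treating rivals' output as given): 79 - 4q_i - 2·Σ_{j≠i} q_j = 0.
With identical firms every q_j equals q_i, so Σ_{j≠i} q_j = 2q_i and 79 = 8q_i, giving q_i = 79/8.
Price P = 84 - 2·(237/8) = 99/4.
Orion's profit: (99/4 - 5)·(79/8) = 195.0313.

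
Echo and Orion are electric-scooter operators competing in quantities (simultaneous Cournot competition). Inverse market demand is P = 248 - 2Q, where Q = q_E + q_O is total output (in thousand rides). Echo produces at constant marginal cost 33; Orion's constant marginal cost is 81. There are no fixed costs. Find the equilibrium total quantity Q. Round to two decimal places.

63.67

Echo's profit: π_E = (248 - 2Q)q_E - (33q_E). Setting ∂π_E/∂q_E = 0: 215 - 4q_E - 2(q_O) = 0.
Orion's profit: π_O = (248 - 2Q)q_O - (81q_O). Setting ∂π_O/∂q_O = 0: 167 - 4q_O - 2(q_E) = 0.
Best responses: q_E = (215 - 2q_O)/4, q_O = (167 - 2q_E)/4.
Solving the pair: q_E = 263/6, q_O = 119/6.
Total output Q = 263/6 + 119/6 = 191/3.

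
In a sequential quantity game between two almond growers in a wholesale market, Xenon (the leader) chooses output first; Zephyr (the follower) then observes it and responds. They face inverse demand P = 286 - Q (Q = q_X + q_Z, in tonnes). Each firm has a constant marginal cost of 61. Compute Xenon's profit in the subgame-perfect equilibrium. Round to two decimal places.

6328.13

Solve by backward induction. Given q_X, the follower Zephyr maximises π_Z = (286 - q_X - q_Z)q_Z - 61q_Z.
Follower FOC: 225 - q_X - 2q_Z = 0, so q_Z(q_X) = (225 - q_X)/2.
Xenon substitutes q_Z(q_X) into its own profit: π_X = q_X(286 - q_X - (225 - q_X)/2) - 61q_X = (347/2 - (1/2)q_X)q_X - 61q_X.
Maximising: ∂π_X/∂q_X = 225/2 - q_X = 0, giving q_X = 225/2.
Then q_Z = (225 - 225/2)/2 = 225/4.
Price P = 286 - 675/4 = 469/4.
Xenon's profit: (469/4 - 61)·(225/2) = 6328.1250.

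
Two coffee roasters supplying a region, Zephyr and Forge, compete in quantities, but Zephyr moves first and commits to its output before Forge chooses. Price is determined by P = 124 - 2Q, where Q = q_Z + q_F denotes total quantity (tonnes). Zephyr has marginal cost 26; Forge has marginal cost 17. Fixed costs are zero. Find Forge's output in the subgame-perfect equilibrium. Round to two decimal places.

The follower Forge best-responds to any q_Z: π_F = (124 - 2Q)q_F - 17q_F.
Follower FOC: 107 - 2q_Z - 4q_F = 0, so q_F(q_Z) = (107 - 2q_Z)/4.
The leader anticipates this reaction. Substituting into P = 124 - 2Q gives P = 141/2 - q_Z, so π_Z = (141/2 - q_Z)q_Z - 26q_Z.
Leader FOC: 89/2 - 2q_Z = 0, so q_Z = 89/4.
Then q_F = (107 - 2·(89/4))/4 = 125/8.

15.63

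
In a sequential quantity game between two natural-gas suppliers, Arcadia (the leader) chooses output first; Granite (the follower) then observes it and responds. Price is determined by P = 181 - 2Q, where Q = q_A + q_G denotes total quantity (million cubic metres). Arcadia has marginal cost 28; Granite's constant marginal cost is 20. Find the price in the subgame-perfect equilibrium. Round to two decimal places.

64.25

The follower Granite best-responds to any q_A: π_G = (181 - 2Q)q_G - 20q_G.
Setting the follower's marginal profit to zero, 161 - 2q_A - 4q_G = 0, i.e. q_G = (161 - 2q_A)/4.
The leader anticipates this reaction. Substituting into P = 181 - 2Q gives P = 201/2 - q_A, so π_A = (201/2 - q_A)q_A - 28q_A.
Leader FOC: 145/2 - 2q_A = 0, so q_A = 145/4.
Then q_G = (161 - 2·(145/4))/4 = 177/8.
Total output Q = 467/8, so price P = 181 - 2·(467/8) = 257/4.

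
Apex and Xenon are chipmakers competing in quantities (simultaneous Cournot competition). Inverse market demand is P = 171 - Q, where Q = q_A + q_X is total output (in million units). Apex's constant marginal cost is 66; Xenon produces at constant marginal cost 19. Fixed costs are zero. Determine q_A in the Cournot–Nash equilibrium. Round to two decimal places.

Apex's profit: π_A = (171 - Q)q_A - (66q_A). Setting ∂π_A/∂q_A = 0: 105 - 2q_A - (q_X) = 0.
Xenon's profit: π_X = (171 - Q)q_X - (19q_X). Setting ∂π_X/∂q_X = 0: 152 - 2q_X - (q_A) = 0.
Rearranging gives the reaction functions q_A = (105 - q_X)/2 and q_X = (152 - q_A)/2.
Solving the pair: q_A = 58/3, q_X = 199/3.

19.33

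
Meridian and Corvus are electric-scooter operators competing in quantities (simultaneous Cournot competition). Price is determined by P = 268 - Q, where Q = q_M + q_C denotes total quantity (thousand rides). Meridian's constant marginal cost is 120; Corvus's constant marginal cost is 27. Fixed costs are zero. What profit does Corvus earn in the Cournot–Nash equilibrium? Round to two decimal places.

12395.11

Meridian's profit: π_M = (268 - Q)q_M - (120q_M). Setting ∂π_M/∂q_M = 0: 148 - 2q_M - (q_C) = 0.
Corvus's first-order condition: 241 - 2q_C - (q_M) = 0.
So q_M = (148 - q_C)/2 and q_C = (241 - q_M)/2.
Solving the pair: q_M = 55/3, q_C = 334/3.
Price P = 268 - 389/3 = 415/3.
Corvus's profit: (415/3 - 27)·(334/3) = 12395.1111.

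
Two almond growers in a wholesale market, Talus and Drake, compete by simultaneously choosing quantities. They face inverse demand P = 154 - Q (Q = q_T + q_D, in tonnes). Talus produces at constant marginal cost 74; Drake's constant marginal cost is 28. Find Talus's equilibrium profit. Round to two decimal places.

Talus's profit: π_T = (154 - Q)q_T - (74q_T). Setting ∂π_T/∂q_T = 0: 80 - 2q_T - (q_D) = 0.
Drake's profit: π_D = (154 - Q)q_D - (28q_D). Setting ∂π_D/∂q_D = 0: 126 - 2q_D - (q_T) = 0.
Best responses: q_T = (80 - q_D)/2, q_D = (126 - q_T)/2.
Substituting one into the other gives q_T = 34/3 and q_D = 172/3.
Price P = 154 - 206/3 = 256/3.
Talus's profit: (256/3 - 74)·(34/3) = 1156/9.

128.44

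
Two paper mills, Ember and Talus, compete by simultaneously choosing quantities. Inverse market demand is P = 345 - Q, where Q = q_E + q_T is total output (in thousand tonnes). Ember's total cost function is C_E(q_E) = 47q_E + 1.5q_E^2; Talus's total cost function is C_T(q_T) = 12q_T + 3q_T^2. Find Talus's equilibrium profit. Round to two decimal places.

Ember's profit: π_E = (345 - Q)q_E - (47q_E + (3/2)q_E²). Setting ∂π_E/∂q_E = 0: 298 - 5q_E - (q_T) = 0.
Talus's first-order condition: 333 - 8q_T - (q_E) = 0.
So q_E = (298 - q_T)/5 and q_T = (333 - q_E)/8.
Solving the pair: q_E = 52.5897, q_T = 1367/39.
Price P = 345 - 87.6410 = 257.3590.
Talus's profit: 257.3590·(1367/39) - 12·(1367/39) - 3(1367/39)² = 4914.3695.

4914.37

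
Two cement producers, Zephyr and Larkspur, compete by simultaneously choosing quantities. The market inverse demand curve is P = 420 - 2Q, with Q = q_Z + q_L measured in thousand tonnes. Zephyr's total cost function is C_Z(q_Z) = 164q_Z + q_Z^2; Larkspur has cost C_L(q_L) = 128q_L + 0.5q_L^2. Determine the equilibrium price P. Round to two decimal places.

271.08

Zephyr's profit: π_Z = (420 - 2Q)q_Z - (164q_Z + q_Z²). Setting ∂π_Z/∂q_Z = 0: 256 - 6q_Z - 2(q_L) = 0.
Larkspur's profit: π_L = (420 - 2Q)q_L - (128q_L + (1/2)q_L²). Setting ∂π_L/∂q_L = 0: 292 - 5q_L - 2(q_Z) = 0.
Best responses: q_Z = (256 - 2q_L)/6, q_L = (292 - 2q_Z)/5.
Substituting one into the other gives q_Z = 348/13 and q_L = 620/13.
Total output Q = 968/13, so price P = 420 - 2·(968/13) = 271.0769.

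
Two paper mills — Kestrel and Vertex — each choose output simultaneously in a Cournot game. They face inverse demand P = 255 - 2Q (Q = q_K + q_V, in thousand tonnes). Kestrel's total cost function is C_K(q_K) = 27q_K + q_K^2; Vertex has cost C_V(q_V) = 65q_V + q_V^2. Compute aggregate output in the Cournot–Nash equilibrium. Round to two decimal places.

Kestrel's profit: π_K = (255 - 2Q)q_K - (27q_K + q_K²). Setting ∂π_K/∂q_K = 0: 228 - 6q_K - 2(q_V) = 0.
Vertex's profit: π_V = (255 - 2Q)q_V - (65q_V + q_V²). Setting ∂π_V/∂q_V = 0: 190 - 6q_V - 2(q_K) = 0.
So q_K = (228 - 2q_V)/6 and q_V = (190 - 2q_K)/6.
Solving the pair: q_K = 247/8, q_V = 171/8.
Total output Q = 247/8 + 171/8 = 209/4.

52.25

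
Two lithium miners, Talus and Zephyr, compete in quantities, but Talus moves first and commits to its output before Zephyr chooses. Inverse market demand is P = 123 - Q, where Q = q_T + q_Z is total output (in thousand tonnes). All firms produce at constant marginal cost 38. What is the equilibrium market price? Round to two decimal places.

The follower Zephyr best-responds to any q_T: π_Z = (123 - Q)q_Z - 38q_Z.
Follower FOC: 85 - q_T - 2q_Z = 0, so q_Z(q_T) = (85 - q_T)/2.
Talus substitutes q_Z(q_T) into its own profit: π_T = q_T(123 - q_T - (85 - q_T)/2) - 38q_T = (161/2 - (1/2)q_T)q_T - 38q_T.
Leader FOC: 85/2 - q_T = 0, so q_T = 85/2.
Then q_Z = (85 - 85/2)/2 = 85/4.
Total output Q = 255/4, so price P = 123 - 255/4 = 237/4.

59.25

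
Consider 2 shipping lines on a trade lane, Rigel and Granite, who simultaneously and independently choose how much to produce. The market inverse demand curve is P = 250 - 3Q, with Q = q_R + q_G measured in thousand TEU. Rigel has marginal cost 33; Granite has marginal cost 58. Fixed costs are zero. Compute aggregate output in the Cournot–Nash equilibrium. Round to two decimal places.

Rigel's profit: π_R = (250 - 3Q)q_R - (33q_R). Setting ∂π_R/∂q_R = 0: 217 - 6q_R - 3(q_G) = 0.
Granite's profit: π_G = (250 - 3Q)q_G - (58q_G). Setting ∂π_G/∂q_G = 0: 192 - 6q_G - 3(q_R) = 0.
So q_R = (217 - 3q_G)/6 and q_G = (192 - 3q_R)/6.
Solving the pair: q_R = 242/9, q_G = 167/9.
Total output Q = 242/9 + 167/9 = 409/9.

45.44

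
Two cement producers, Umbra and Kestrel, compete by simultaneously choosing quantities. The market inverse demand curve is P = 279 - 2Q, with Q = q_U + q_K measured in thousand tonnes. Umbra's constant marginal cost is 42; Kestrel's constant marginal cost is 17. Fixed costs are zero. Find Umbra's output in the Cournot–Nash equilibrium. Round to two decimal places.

35.33

Umbra's profit: π_U = (279 - 2Q)q_U - (42q_U). Setting ∂π_U/∂q_U = 0: 237 - 4q_U - 2(q_K) = 0.
Kestrel's first-order condition: 262 - 4q_K - 2(q_U) = 0.
Best responses: q_U = (237 - 2q_K)/4, q_K = (262 - 2q_U)/4.
Substituting one into the other gives q_U = 106/3 and q_K = 287/6.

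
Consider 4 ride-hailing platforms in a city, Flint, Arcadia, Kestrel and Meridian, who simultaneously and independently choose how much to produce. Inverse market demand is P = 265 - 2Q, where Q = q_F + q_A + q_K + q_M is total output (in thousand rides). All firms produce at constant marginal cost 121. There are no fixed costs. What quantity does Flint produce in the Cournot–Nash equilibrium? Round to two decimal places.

14.40

A representative firm's profit is π_i = q_i(265 - 2Q) - 121q_i.
First-order condition (treating rivals' output as given): 144 - 4q_i - 2·Σ_{j≠i} q_j = 0.
By symmetry each firm produces the same amount; substituting Σ_{j≠i} q_j = 3q_i yields q_i = 144/10 = 72/5.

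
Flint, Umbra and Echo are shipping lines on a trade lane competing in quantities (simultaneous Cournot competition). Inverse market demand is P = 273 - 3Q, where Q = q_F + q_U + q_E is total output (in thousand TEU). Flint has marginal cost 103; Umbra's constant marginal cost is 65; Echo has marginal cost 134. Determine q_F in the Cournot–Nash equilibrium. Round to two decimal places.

Flint's profit: π_F = (273 - 3Q)q_F - (103q_F). Setting ∂π_F/∂q_F = 0: 170 - 6q_F - 3(q_U + q_E) = 0.
Umbra's profit: π_U = (273 - 3Q)q_U - (65q_U). Setting ∂π_U/∂q_U = 0: 208 - 6q_U - 3(q_F + q_E) = 0.
Echo's profit: π_E = (273 - 3Q)q_E - (134q_E). Setting ∂π_E/∂q_E = 0: 139 - 6q_E - 3(q_F + q_U) = 0.
Summing all 3 equations gives 517 − 12Q = 0, hence Q = 517/12.
Back-substituting: q_F = (170 − 517/4)/3 = 163/12, q_U = (208 − 517/4)/3 = 105/4, q_E = (139 − 517/4)/3 = 13/4.

13.58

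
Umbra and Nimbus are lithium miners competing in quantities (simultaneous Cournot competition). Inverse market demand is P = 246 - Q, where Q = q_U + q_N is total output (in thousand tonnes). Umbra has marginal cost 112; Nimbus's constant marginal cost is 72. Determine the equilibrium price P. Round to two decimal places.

143.33

Umbra's profit: π_U = (246 - Q)q_U - (112q_U). Setting ∂π_U/∂q_U = 0: 134 - 2q_U - (q_N) = 0.
Nimbus's first-order condition: 174 - 2q_N - (q_U) = 0.
Best responses: q_U = (134 - q_N)/2, q_N = (174 - q_U)/2.
Substituting one into the other gives q_U = 94/3 and q_N = 214/3.
Total output Q = 308/3, so price P = 246 - 308/3 = 430/3.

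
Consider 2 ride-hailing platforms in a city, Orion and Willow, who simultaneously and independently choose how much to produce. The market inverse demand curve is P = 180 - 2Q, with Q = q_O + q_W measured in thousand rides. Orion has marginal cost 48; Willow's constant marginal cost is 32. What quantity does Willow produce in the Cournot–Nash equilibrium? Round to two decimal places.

27.33

Orion's profit: π_O = (180 - 2Q)q_O - (48q_O). Setting ∂π_O/∂q_O = 0: 132 - 4q_O - 2(q_W) = 0.
Willow's first-order condition: 148 - 4q_W - 2(q_O) = 0.
Best responses: q_O = (132 - 2q_W)/4, q_W = (148 - 2q_O)/4.
Substituting one into the other gives q_O = 58/3 and q_W = 82/3.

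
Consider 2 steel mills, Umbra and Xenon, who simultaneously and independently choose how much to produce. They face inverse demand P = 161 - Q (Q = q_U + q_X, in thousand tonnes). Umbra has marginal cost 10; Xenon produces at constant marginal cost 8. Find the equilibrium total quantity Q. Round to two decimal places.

101.33

Umbra's profit: π_U = (161 - Q)q_U - (10q_U). Setting ∂π_U/∂q_U = 0: 151 - 2q_U - (q_X) = 0.
Xenon's profit: π_X = (161 - Q)q_X - (8q_X). Setting ∂π_X/∂q_X = 0: 153 - 2q_X - (q_U) = 0.
So q_U = (151 - q_X)/2 and q_X = (153 - q_U)/2.
Substituting one into the other gives q_U = 149/3 and q_X = 155/3.
Total output Q = 149/3 + 155/3 = 304/3.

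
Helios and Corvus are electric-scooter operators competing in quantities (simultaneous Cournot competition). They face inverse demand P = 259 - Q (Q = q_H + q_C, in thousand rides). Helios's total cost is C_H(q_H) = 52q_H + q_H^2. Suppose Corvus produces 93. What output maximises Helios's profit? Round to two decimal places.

28.50

With the rival's output fixed at 93, Helios's profit is π_H = (259 - 93 - q_H)q_H - (52q_H + q_H²) = (166 - q_H)q_H - (52q_H + q_H²).
∂π_H/∂q_H = 114 - 4q_H = 0, so q_H = 57/2.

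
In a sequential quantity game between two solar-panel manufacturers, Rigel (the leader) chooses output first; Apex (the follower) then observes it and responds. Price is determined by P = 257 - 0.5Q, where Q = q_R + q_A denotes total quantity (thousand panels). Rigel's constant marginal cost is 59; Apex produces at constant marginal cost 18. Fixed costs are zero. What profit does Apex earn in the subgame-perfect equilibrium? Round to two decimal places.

12880.13

Solve by backward induction. Given q_R, the follower Apex maximises π_A = (257 - (1/2)q_R - (1/2)q_A)q_A - 18q_A.
Setting the follower's marginal profit to zero, 239 - (1/2)q_R - q_A = 0, i.e. q_A = (239 - (1/2)q_R).
The leader anticipates this reaction. Substituting into P = 257 - 0.5Q gives P = 275/2 - (1/4)q_R, so π_R = (275/2 - (1/4)q_R)q_R - 59q_R.
Maximising: ∂π_R/∂q_R = 157/2 - (1/2)q_R = 0, giving q_R = 157.
Then q_A = (239 - (1/2)·157) = 321/2.
Price P = 257 - (1/2)·(635/2) = 393/4.
Apex's profit: (393/4 - 18)·(321/2) = 12880.1250.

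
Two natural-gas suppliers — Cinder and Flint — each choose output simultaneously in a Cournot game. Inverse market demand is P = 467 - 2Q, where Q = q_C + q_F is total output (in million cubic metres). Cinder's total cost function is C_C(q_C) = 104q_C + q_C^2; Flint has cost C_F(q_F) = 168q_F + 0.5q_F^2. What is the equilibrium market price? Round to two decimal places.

Cinder's profit: π_C = (467 - 2Q)q_C - (104q_C + q_C²). Setting ∂π_C/∂q_C = 0: 363 - 6q_C - 2(q_F) = 0.
Flint's first-order condition: 299 - 5q_F - 2(q_C) = 0.
Rearranging gives the reaction functions q_C = (363 - 2q_F)/6 and q_F = (299 - 2q_C)/5.
Substituting one into the other gives q_C = 1217/26 and q_F = 534/13.
Total output Q = 87.8846, so price P = 467 - 2·87.8846 = 291.2308.

291.23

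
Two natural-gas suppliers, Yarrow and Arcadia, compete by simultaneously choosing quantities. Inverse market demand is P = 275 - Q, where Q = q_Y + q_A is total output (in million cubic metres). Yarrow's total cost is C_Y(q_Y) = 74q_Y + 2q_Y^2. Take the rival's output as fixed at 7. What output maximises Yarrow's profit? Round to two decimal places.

With the rival's output fixed at 7, Yarrow's profit is π_Y = (275 - 7 - q_Y)q_Y - (74q_Y + 2q_Y²) = (268 - q_Y)q_Y - (74q_Y + 2q_Y²).
∂π_Y/∂q_Y = 194 - 6q_Y = 0, so q_Y = 97/3.

32.33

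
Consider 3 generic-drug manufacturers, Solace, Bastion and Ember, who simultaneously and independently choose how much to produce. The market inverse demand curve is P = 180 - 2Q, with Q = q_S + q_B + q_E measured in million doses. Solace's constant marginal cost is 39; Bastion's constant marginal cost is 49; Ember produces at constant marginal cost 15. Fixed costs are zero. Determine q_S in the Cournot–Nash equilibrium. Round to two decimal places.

15.88

Solace's profit: π_S = (180 - 2Q)q_S - (39q_S). Setting ∂π_S/∂q_S = 0: 141 - 4q_S - 2(q_B + q_E) = 0.
Bastion's first-order condition: 131 - 4q_B - 2(q_S + q_E) = 0.
Ember's profit: π_E = (180 - 2Q)q_E - (15q_E). Setting ∂π_E/∂q_E = 0: 165 - 4q_E - 2(q_S + q_B) = 0.
Summing all 3 equations gives 437 − 8Q = 0, hence Q = 437/8.
Back-substituting: q_S = (141 − 437/4)/2 = 127/8, q_B = (131 − 437/4)/2 = 87/8, q_E = (165 − 437/4)/2 = 223/8.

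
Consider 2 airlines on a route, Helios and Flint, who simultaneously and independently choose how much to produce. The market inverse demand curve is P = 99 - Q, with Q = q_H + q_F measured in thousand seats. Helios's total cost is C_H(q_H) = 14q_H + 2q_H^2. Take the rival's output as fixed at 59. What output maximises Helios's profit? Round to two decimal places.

With the rival's output fixed at 59, Helios's profit is π_H = (99 - 59 - q_H)q_H - (14q_H + 2q_H²) = (40 - q_H)q_H - (14q_H + 2q_H²).
∂π_H/∂q_H = 26 - 6q_H = 0, so q_H = 13/3.

4.33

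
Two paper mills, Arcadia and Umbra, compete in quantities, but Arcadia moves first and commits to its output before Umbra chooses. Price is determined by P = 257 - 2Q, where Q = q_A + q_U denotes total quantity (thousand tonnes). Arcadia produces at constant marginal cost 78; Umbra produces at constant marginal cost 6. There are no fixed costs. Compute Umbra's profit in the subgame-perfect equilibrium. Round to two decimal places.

4875.78

Solve by backward induction. Given q_A, the follower Umbra maximises π_U = (257 - 2q_A - 2q_U)q_U - 6q_U.
∂π_U/∂q_U = 251 - 2q_A - 4q_U = 0 gives the reaction function q_U = (251 - 2q_A)/4.
Arcadia substitutes q_U(q_A) into its own profit: π_A = q_A(257 - 2q_A - (251 - 2q_A)/2) - 78q_A = (263/2 - q_A)q_A - 78q_A.
Maximising: ∂π_A/∂q_A = 107/2 - 2q_A = 0, giving q_A = 107/4.
Then q_U = (251 - 2·(107/4))/4 = 395/8.
Price P = 257 - 2·(609/8) = 419/4.
Umbra's profit: (419/4 - 6)·(395/8) = 4875.7813.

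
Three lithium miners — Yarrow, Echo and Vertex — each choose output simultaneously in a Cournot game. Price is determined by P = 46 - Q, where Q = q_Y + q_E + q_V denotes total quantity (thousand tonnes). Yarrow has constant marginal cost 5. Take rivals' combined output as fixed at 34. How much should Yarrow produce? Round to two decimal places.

3.50

With rivals' combined output fixed at 34, Yarrow's profit is π_Y = (46 - 34 - q_Y)q_Y - (5q_Y) = (12 - q_Y)q_Y - (5q_Y).
∂π_Y/∂q_Y = 7 - 2q_Y = 0, so q_Y = 7/2.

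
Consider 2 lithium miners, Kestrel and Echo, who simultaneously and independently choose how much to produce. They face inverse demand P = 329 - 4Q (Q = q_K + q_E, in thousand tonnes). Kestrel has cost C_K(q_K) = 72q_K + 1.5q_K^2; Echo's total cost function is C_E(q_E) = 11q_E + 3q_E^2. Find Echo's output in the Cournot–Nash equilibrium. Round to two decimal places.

17.90

Kestrel's profit: π_K = (329 - 4Q)q_K - (72q_K + (3/2)q_K²). Setting ∂π_K/∂q_K = 0: 257 - 11q_K - 4(q_E) = 0.
Echo's first-order condition: 318 - 14q_E - 4(q_K) = 0.
Best responses: q_K = (257 - 4q_E)/11, q_E = (318 - 4q_K)/14.
Solving the pair: q_K = 1163/69, q_E = 1235/69.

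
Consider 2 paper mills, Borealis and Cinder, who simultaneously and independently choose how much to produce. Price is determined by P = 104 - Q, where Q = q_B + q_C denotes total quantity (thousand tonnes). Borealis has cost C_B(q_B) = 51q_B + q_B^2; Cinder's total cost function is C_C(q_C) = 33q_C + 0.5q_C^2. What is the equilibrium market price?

Borealis's profit: π_B = (104 - Q)q_B - (51q_B + q_B²). Setting ∂π_B/∂q_B = 0: 53 - 4q_B - (q_C) = 0.
Cinder's profit: π_C = (104 - Q)q_C - (33q_C + (1/2)q_C²). Setting ∂π_C/∂q_C = 0: 71 - 3q_C - (q_B) = 0.
Rearranging gives the reaction functions q_B = (53 - q_C)/4 and q_C = (71 - q_B)/3.
Substituting one into the other gives q_B = 8 and q_C = 21.
Total output Q = 29, so price P = 104 - 29 = 75.

75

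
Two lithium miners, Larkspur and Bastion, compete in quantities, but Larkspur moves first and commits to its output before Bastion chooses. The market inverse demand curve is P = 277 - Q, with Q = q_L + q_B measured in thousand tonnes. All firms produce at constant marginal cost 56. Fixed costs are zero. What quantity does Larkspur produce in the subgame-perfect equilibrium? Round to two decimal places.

The follower Bastion best-responds to any q_L: π_B = (277 - Q)q_B - 56q_B.
∂π_B/∂q_B = 221 - q_L - 2q_B = 0 gives the reaction function q_B = (221 - q_L)/2.
Larkspur substitutes q_B(q_L) into its own profit: π_L = q_L(277 - q_L - (221 - q_L)/2) - 56q_L = (333/2 - (1/2)q_L)q_L - 56q_L.
Maximising: ∂π_L/∂q_L = 221/2 - q_L = 0, giving q_L = 221/2.
Then q_B = (221 - 221/2)/2 = 221/4.

110.50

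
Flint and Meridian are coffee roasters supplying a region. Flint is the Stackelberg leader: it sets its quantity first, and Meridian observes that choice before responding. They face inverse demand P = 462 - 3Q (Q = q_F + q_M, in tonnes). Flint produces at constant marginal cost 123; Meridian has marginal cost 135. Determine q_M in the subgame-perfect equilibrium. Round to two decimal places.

Solve by backward induction. Given q_F, the follower Meridian maximises π_M = (462 - 3q_F - 3q_M)q_M - 135q_M.
Setting the follower's marginal profit to zero, 327 - 3q_F - 6q_M = 0, i.e. q_M = (327 - 3q_F)/6.
Flint substitutes q_M(q_F) into its own profit: π_F = q_F(462 - 3q_F - (327 - 3q_F)/2) - 123q_F = (597/2 - (3/2)q_F)q_F - 123q_F.
Maximising: ∂π_F/∂q_F = 351/2 - 3q_F = 0, giving q_F = 117/2.
Then q_M = (327 - 3·(117/2))/6 = 101/4.

25.25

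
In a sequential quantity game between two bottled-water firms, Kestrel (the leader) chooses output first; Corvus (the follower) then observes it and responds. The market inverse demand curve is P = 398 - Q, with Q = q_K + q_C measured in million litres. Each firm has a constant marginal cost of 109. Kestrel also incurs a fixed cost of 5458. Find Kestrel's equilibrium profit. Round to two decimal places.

4982.13

The follower Corvus best-responds to any q_K: π_C = (398 - Q)q_C - 109q_C.
Setting the follower's marginal profit to zero, 289 - q_K - 2q_C = 0, i.e. q_C = (289 - q_K)/2.
The leader anticipates this reaction. Substituting into P = 398 - Q gives P = 507/2 - (1/2)q_K, so π_K = (507/2 - (1/2)q_K)q_K - 109q_K.
The leader's first-order condition 289/2 - q_K = 0 yields q_K = 289/2.
Then q_C = (289 - 289/2)/2 = 289/4.
Price P = 398 - 867/4 = 725/4.
Kestrel's profit: (725/4 - 109)·(289/2) - 5458 = 4982.1250.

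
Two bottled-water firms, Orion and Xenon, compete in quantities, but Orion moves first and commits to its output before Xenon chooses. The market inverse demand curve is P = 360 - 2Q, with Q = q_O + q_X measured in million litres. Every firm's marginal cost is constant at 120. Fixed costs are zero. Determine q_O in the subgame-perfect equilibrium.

The follower Xenon best-responds to any q_O: π_X = (360 - 2Q)q_X - 120q_X.
Setting the follower's marginal profit to zero, 240 - 2q_O - 4q_X = 0, i.e. q_X = (240 - 2q_O)/4.
Orion substitutes q_X(q_O) into its own profit: π_O = q_O(360 - 2q_O - (240 - 2q_O)/2) - 120q_O = (240 - q_O)q_O - 120q_O.
The leader's first-order condition 120 - 2q_O = 0 yields q_O = 60.
Then q_X = (240 - 2·60)/4 = 30.

60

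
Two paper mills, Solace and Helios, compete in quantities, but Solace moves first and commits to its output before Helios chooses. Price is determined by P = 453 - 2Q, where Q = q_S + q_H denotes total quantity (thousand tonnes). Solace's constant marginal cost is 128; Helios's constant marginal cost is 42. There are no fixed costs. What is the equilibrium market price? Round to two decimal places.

187.75

The follower Helios best-responds to any q_S: π_H = (453 - 2Q)q_H - 42q_H.
Setting the follower's marginal profit to zero, 411 - 2q_S - 4q_H = 0, i.e. q_H = (411 - 2q_S)/4.
Solace substitutes q_H(q_S) into its own profit: π_S = q_S(453 - 2q_S - (411 - 2q_S)/2) - 128q_S = (495/2 - q_S)q_S - 128q_S.
The leader's first-order condition 239/2 - 2q_S = 0 yields q_S = 239/4.
Then q_H = (411 - 2·(239/4))/4 = 583/8.
Total output Q = 1061/8, so price P = 453 - 2·(1061/8) = 751/4.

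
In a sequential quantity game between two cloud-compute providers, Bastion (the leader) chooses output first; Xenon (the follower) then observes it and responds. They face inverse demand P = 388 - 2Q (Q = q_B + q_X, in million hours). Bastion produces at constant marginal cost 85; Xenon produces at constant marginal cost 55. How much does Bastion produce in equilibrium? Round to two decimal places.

Solve by backward induction. Given q_B, the follower Xenon maximises π_X = (388 - 2q_B - 2q_X)q_X - 55q_X.
Follower FOC: 333 - 2q_B - 4q_X = 0, so q_X(q_B) = (333 - 2q_B)/4.
Bastion substitutes q_X(q_B) into its own profit: π_B = q_B(388 - 2q_B - (333 - 2q_B)/2) - 85q_B = (443/2 - q_B)q_B - 85q_B.
Maximising: ∂π_B/∂q_B = 273/2 - 2q_B = 0, giving q_B = 273/4.
Then q_X = (333 - 2·(273/4))/4 = 393/8.

68.25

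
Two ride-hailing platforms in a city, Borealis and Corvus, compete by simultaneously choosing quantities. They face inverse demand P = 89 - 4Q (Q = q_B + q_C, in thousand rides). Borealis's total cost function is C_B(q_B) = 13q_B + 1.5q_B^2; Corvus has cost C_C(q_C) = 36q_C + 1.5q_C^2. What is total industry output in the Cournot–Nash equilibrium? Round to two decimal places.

8.60

Borealis's profit: π_B = (89 - 4Q)q_B - (13q_B + (3/2)q_B²). Setting ∂π_B/∂q_B = 0: 76 - 11q_B - 4(q_C) = 0.
Corvus's first-order condition: 53 - 11q_C - 4(q_B) = 0.
So q_B = (76 - 4q_C)/11 and q_C = (53 - 4q_B)/11.
Substituting one into the other gives q_B = 208/35 and q_C = 93/35.
Total output Q = 208/35 + 93/35 = 43/5.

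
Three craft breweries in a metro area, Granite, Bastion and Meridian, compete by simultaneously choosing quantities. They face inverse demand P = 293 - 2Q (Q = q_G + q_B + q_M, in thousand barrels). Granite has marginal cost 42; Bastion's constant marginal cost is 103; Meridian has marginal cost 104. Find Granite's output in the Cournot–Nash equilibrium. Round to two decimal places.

Granite's profit: π_G = (293 - 2Q)q_G - (42q_G). Setting ∂π_G/∂q_G = 0: 251 - 4q_G - 2(q_B + q_M) = 0.
Bastion's first-order condition: 190 - 4q_B - 2(q_G + q_M) = 0.
Meridian's profit: π_M = (293 - 2Q)q_M - (104q_M). Setting ∂π_M/∂q_M = 0: 189 - 4q_M - 2(q_G + q_B) = 0.
Adding the 3 first-order conditions: 630 − 8Q = 0, so Q = 315/4.
Back-substituting: q_G = (251 − 315/2)/2 = 187/4, q_B = (190 − 315/2)/2 = 65/4, q_M = (189 − 315/2)/2 = 63/4.

46.75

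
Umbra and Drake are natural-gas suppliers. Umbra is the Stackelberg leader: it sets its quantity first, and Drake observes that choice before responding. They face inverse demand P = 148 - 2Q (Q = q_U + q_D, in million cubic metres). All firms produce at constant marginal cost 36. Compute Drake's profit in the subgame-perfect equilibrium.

392

Solve by backward induction. Given q_U, the follower Drake maximises π_D = (148 - 2q_U - 2q_D)q_D - 36q_D.
Setting the follower's marginal profit to zero, 112 - 2q_U - 4q_D = 0, i.e. q_D = (112 - 2q_U)/4.
Umbra substitutes q_D(q_U) into its own profit: π_U = q_U(148 - 2q_U - (112 - 2q_U)/2) - 36q_U = (92 - q_U)q_U - 36q_U.
Leader FOC: 56 - 2q_U = 0, so q_U = 28.
Then q_D = (112 - 2·28)/4 = 14.
Price P = 148 - 2·42 = 64.
Drake's profit: (64 - 36)·14 = 392.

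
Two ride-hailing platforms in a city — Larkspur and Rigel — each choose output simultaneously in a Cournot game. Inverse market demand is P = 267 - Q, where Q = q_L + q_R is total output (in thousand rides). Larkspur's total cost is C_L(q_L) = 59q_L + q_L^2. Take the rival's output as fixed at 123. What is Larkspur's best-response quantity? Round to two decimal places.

21.25

With the rival's output fixed at 123, Larkspur's profit is π_L = (267 - 123 - q_L)q_L - (59q_L + q_L²) = (144 - q_L)q_L - (59q_L + q_L²).
∂π_L/∂q_L = 85 - 4q_L = 0, so q_L = 85/4.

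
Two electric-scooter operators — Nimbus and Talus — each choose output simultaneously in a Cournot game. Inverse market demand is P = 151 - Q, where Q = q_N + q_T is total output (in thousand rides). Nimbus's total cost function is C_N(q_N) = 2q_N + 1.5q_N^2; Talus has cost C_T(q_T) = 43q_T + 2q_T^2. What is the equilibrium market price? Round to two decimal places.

Nimbus's profit: π_N = (151 - Q)q_N - (2q_N + (3/2)q_N²). Setting ∂π_N/∂q_N = 0: 149 - 5q_N - (q_T) = 0.
Talus's first-order condition: 108 - 6q_T - (q_N) = 0.
Rearranging gives the reaction functions q_N = (149 - q_T)/5 and q_T = (108 - q_N)/6.
Substituting one into the other gives q_N = 786/29 and q_T = 391/29.
Total output Q = 1177/29, so price P = 151 - 1177/29 = 110.4138.

110.41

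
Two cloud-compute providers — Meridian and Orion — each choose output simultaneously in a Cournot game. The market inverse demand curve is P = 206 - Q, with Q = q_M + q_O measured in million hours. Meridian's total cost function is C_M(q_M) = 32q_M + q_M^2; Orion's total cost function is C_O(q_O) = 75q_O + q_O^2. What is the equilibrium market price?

145

Meridian's profit: π_M = (206 - Q)q_M - (32q_M + q_M²). Setting ∂π_M/∂q_M = 0: 174 - 4q_M - (q_O) = 0.
Orion's profit: π_O = (206 - Q)q_O - (75q_O + q_O²). Setting ∂π_O/∂q_O = 0: 131 - 4q_O - (q_M) = 0.
Rearranging gives the reaction functions q_M = (174 - q_O)/4 and q_O = (131 - q_M)/4.
Substituting one into the other gives q_M = 113/3 and q_O = 70/3.
Total output Q = 61, so price P = 206 - 61 = 145.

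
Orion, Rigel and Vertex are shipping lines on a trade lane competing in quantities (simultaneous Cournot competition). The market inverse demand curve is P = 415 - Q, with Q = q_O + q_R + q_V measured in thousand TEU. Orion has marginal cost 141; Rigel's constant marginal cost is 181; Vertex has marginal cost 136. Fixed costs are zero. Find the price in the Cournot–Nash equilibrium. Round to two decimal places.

Orion's profit: π_O = (415 - Q)q_O - (141q_O). Setting ∂π_O/∂q_O = 0: 274 - 2q_O - (q_R + q_V) = 0.
Rigel's profit: π_R = (415 - Q)q_R - (181q_R). Setting ∂π_R/∂q_R = 0: 234 - 2q_R - (q_O + q_V) = 0.
Vertex's first-order condition: 279 - 2q_V - (q_O + q_R) = 0.
Adding the 3 first-order conditions: 787 − 4Q = 0, so Q = 787/4.
Back-substituting: q_O = (274 − 787/4) = 309/4, q_R = (234 − 787/4) = 149/4, q_V = (279 − 787/4) = 329/4.
Total output Q = 787/4, so price P = 415 - 787/4 = 873/4.

218.25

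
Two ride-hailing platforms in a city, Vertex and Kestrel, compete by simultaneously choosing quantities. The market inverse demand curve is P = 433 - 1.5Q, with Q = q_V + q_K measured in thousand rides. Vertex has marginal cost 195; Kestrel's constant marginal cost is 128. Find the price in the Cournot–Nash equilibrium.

252

Vertex's profit: π_V = (433 - 1.5Q)q_V - (195q_V). Setting ∂π_V/∂q_V = 0: 238 - 3q_V - (3/2)(q_K) = 0.
Kestrel's profit: π_K = (433 - 1.5Q)q_K - (128q_K). Setting ∂π_K/∂q_K = 0: 305 - 3q_K - (3/2)(q_V) = 0.
Rearranging gives the reaction functions q_V = (238 - (3/2)q_K)/3 and q_K = (305 - (3/2)q_V)/3.
Solving the pair: q_V = 38, q_K = 248/3.
Total output Q = 362/3, so price P = 433 - (3/2)·(362/3) = 252.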